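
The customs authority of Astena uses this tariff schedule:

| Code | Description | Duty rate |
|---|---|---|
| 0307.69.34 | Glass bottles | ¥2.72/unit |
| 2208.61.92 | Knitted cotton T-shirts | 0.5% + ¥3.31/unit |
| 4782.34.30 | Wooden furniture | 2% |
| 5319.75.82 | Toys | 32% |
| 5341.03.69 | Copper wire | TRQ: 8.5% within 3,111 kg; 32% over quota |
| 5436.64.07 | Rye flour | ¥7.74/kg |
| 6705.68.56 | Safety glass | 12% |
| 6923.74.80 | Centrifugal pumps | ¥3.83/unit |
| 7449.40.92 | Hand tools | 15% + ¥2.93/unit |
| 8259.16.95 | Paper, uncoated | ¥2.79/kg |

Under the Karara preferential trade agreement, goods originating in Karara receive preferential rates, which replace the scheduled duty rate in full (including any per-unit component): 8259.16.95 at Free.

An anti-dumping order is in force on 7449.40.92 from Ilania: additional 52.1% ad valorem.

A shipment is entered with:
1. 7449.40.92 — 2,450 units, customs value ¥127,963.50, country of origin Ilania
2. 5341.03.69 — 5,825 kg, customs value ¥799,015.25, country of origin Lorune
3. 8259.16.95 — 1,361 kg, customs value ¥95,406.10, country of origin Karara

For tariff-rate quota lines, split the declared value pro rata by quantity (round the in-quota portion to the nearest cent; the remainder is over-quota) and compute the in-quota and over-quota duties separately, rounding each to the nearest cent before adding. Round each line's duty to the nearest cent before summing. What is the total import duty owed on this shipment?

Line 1 (7449.40.92, Ilania, 2,450 units, ¥127,963.50):
Base rate for 7449.40.92 is 15% + ¥2.93/unit.
Additional duty on 7449.40.92 from Ilania: +52.1%. Applied ad valorem rate: 15% + 52.1% = 67.1%.
Duty = ¥127,963.50 × 67.1% + 2,450 × ¥2.93 = ¥93,042.01.
Line 2 (5341.03.69, Lorune, 5,825 kg, ¥799,015.25):
Code 5341.03.69 is under a tariff-rate quota (threshold 3,111 kg). In-quota: 3,111 kg at 8.5%; over-quota: 2,714 kg at 32%.
Pro-rata value split: in-quota = ¥799,015.25 × 3,111/5,825 = ¥426,735.87; over-quota = ¥799,015.25 − ¥426,735.87 = ¥372,279.38.
In-quota duty = ¥426,735.87 × 8.5% = ¥36,272.55. Over-quota duty = ¥372,279.38 × 32% = ¥119,129.40.
Line duty = ¥36,272.55 + ¥119,129.40 = ¥155,401.95.
Line 3 (8259.16.95, Karara, 1,361 kg, ¥95,406.10):
Base rate for 8259.16.95 is ¥2.79/kg.
Origin Karara qualifies under the Astena–Karara agreement and 8259.16.95 is covered: preferential rate Free applies instead.
Duty = ¥95,406.10 × 0% = ¥0.00.
Total = ¥93,042.01 + ¥155,401.95 + ¥0.00 = ¥248,443.96.

¥248,443.96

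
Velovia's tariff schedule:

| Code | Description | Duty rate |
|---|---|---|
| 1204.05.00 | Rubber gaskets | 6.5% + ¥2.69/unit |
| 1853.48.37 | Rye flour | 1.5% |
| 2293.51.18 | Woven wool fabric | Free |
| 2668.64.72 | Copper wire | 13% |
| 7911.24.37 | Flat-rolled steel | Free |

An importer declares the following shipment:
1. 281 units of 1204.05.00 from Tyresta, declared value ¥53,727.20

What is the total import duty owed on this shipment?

¥4,248.16

Line 1 (1204.05.00, Tyresta, 281 units, ¥53,727.20):
Base rate for 1204.05.00 is 6.5% + ¥2.69/unit.
Duty = ¥53,727.20 × 6.5% + 281 × ¥2.69 = ¥4,248.16.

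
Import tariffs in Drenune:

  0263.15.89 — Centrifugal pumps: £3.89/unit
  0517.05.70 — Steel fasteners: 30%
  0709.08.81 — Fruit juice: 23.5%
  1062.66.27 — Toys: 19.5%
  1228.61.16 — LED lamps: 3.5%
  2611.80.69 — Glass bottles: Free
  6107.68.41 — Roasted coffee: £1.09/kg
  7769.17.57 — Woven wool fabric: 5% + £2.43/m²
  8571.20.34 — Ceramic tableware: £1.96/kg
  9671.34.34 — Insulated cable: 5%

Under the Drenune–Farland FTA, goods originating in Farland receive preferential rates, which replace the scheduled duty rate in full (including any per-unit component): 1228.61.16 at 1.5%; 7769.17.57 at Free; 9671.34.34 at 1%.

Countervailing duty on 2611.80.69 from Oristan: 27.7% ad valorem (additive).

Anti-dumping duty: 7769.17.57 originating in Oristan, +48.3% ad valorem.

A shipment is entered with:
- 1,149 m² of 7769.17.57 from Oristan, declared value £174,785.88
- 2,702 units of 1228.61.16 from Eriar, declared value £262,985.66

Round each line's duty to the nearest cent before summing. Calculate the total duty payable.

Line 1 (7769.17.57, Oristan, 1,149 m², £174,785.88):
Base rate for 7769.17.57 is 5% + £2.43/m².
7769.17.57 has an FTA preferential rate, but origin Oristan is not Farland; base rate stands.
Additional duty on 7769.17.57 from Oristan: +48.3%. Applied ad valorem rate: 5% + 48.3% = 53.3%.
Duty = £174,785.88 × 53.3% + 1,149 × £2.43 = £95,952.94.
Line 2 (1228.61.16, Eriar, 2,702 units, £262,985.66):
Base rate for 1228.61.16 is 3.5%.
1228.61.16 has an FTA preferential rate, but origin Eriar is not Farland; base rate stands.
Duty = £262,985.66 × 3.5% = £9,204.50.
Total = £95,952.94 + £9,204.50 = £105,157.44.

£105,157.44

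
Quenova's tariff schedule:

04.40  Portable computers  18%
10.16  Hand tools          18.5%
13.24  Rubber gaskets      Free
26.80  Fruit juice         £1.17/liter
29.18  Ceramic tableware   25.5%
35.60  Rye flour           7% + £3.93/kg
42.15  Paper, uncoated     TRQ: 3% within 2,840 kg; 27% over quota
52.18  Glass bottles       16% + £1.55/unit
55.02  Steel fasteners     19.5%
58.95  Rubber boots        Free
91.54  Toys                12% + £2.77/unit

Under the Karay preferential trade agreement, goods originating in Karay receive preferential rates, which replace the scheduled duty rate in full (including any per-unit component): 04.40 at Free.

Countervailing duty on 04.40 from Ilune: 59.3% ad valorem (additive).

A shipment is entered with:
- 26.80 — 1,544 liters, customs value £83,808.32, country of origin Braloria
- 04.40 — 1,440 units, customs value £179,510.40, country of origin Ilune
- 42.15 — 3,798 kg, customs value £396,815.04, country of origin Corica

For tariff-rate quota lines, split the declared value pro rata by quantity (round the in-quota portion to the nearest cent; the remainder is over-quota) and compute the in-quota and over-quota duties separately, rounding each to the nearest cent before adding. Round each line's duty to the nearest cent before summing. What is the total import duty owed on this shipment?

Line 1 (26.80, Braloria, 1,544 liters, £83,808.32):
Base rate for 26.80 is £1.17/liter.
Duty = 1,544 × £1.17 = £1,806.48.
Line 2 (04.40, Ilune, 1,440 units, £179,510.40):
Base rate for 04.40 is 18%.
04.40 has an FTA preferential rate, but origin Ilune is not Karay; base rate stands.
Additional duty on 04.40 from Ilune: +59.3%. Applied ad valorem rate: 18% + 59.3% = 77.3%.
Duty = £179,510.40 × 77.3% = £138,761.54.
Line 3 (42.15, Corica, 3,798 kg, £396,815.04):
Code 42.15 is under a tariff-rate quota (threshold 2,840 kg). In-quota: 2,840 kg at 3%; over-quota: 958 kg at 27%.
Pro-rata value split: in-quota = £396,815.04 × 2,840/3,798 = £296,723.20; over-quota = £396,815.04 − £296,723.20 = £100,091.84.
In-quota duty = £296,723.20 × 3% = £8,901.70. Over-quota duty = £100,091.84 × 27% = £27,024.80.
Line duty = £8,901.70 + £27,024.80 = £35,926.50.
Total = £1,806.48 + £138,761.54 + £35,926.50 = £176,494.52.

£176,494.52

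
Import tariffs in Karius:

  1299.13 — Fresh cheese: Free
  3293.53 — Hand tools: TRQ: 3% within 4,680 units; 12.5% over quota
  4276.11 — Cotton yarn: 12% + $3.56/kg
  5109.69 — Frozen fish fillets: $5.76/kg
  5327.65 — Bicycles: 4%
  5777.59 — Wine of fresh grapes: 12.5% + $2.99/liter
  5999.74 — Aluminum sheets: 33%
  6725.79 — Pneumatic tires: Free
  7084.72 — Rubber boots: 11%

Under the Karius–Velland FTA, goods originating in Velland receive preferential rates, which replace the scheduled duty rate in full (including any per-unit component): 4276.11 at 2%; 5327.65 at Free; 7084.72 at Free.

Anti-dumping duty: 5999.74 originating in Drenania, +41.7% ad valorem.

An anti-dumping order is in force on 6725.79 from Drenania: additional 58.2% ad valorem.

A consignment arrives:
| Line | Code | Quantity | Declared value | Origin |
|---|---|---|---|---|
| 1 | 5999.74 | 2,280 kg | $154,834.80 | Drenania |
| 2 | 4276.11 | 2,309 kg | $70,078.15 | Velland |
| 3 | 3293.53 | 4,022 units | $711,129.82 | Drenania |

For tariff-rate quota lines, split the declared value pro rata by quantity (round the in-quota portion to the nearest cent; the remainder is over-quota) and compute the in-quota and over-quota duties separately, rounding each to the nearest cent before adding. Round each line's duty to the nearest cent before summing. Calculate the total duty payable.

Line 1 (5999.74, Drenania, 2,280 kg, $154,834.80):
Base rate for 5999.74 is 33%.
Additional duty on 5999.74 from Drenania: +41.7%. Applied ad valorem rate: 33% + 41.7% = 74.7%.
Duty = $154,834.80 × 74.7% = $115,661.60.
Line 2 (4276.11, Velland, 2,309 kg, $70,078.15):
Base rate for 4276.11 is 12% + $3.56/kg.
Origin Velland qualifies under the Karius–Velland agreement and 4276.11 is covered: preferential rate 2% applies instead.
Duty = $70,078.15 × 2% = $1,401.56.
Line 3 (3293.53, Drenania, 4,022 units, $711,129.82):
Code 3293.53 is under a tariff-rate quota (threshold 4,680 units). Quantity 4,022 units is within the quota, so the in-quota rate 3% applies to the full value.
Duty = $711,129.82 × 3% = $21,333.89.
Total = $115,661.60 + $1,401.56 + $21,333.89 = $138,397.05.

$138,397.05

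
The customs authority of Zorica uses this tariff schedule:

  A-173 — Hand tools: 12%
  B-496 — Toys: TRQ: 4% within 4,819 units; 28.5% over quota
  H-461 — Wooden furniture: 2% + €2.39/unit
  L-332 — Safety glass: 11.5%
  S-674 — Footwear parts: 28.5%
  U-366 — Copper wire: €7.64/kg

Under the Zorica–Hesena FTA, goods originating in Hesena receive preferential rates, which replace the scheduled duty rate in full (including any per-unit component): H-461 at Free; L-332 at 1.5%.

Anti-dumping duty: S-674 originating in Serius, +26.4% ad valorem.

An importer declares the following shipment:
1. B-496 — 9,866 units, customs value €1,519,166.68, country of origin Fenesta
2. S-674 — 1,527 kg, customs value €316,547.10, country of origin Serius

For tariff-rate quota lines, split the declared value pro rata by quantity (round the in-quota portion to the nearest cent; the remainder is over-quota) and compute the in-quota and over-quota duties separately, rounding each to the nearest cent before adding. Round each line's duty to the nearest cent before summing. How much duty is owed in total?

Line 1 (B-496, Fenesta, 9,866 units, €1,519,166.68):
Code B-496 is under a tariff-rate quota (threshold 4,819 units). In-quota: 4,819 units at 4%; over-quota: 5,047 units at 28.5%.
Pro-rata value split: in-quota = €1,519,166.68 × 4,819/9,866 = €742,029.62; over-quota = €1,519,166.68 − €742,029.62 = €777,137.06.
In-quota duty = €742,029.62 × 4% = €29,681.18. Over-quota duty = €777,137.06 × 28.5% = €221,484.06.
Line duty = €29,681.18 + €221,484.06 = €251,165.24.
Line 2 (S-674, Serius, 1,527 kg, €316,547.10):
Base rate for S-674 is 28.5%.
Additional duty on S-674 from Serius: +26.4%. Applied ad valorem rate: 28.5% + 26.4% = 54.9%.
Duty = €316,547.10 × 54.9% = €173,784.36.
Total = €251,165.24 + €173,784.36 = €424,949.60.

€424,949.60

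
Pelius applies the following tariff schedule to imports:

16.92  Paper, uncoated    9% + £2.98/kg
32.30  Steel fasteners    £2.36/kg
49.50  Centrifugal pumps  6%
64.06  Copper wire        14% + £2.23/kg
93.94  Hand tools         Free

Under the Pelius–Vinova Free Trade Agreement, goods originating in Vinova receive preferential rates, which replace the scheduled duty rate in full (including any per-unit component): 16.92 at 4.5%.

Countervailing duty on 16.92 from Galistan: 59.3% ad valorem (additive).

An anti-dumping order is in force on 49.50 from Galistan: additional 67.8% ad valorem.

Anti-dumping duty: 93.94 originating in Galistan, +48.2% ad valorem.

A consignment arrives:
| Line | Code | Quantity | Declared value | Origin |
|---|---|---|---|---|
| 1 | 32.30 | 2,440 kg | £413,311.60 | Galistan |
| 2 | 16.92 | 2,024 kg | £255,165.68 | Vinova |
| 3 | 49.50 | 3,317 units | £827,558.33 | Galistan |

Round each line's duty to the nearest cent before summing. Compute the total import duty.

Line 1 (32.30, Galistan, 2,440 kg, £413,311.60):
Base rate for 32.30 is £2.36/kg.
Duty = 2,440 × £2.36 = £5,758.40.
Line 2 (16.92, Vinova, 2,024 kg, £255,165.68):
Base rate for 16.92 is 9% + £2.98/kg.
Origin Vinova qualifies under the Pelius–Vinova agreement and 16.92 is covered: preferential rate 4.5% applies instead.
The additional-duty order on 16.92 targets Galistan, not Vinova; it does not apply.
Duty = £255,165.68 × 4.5% = £11,482.46.
Line 3 (49.50, Galistan, 3,317 units, £827,558.33):
Base rate for 49.50 is 6%.
Additional duty on 49.50 from Galistan: +67.8%. Applied ad valorem rate: 6% + 67.8% = 73.8%.
Duty = £827,558.33 × 73.8% = £610,738.05.
Total = £5,758.40 + £11,482.46 + £610,738.05 = £627,978.91.

£627,978.91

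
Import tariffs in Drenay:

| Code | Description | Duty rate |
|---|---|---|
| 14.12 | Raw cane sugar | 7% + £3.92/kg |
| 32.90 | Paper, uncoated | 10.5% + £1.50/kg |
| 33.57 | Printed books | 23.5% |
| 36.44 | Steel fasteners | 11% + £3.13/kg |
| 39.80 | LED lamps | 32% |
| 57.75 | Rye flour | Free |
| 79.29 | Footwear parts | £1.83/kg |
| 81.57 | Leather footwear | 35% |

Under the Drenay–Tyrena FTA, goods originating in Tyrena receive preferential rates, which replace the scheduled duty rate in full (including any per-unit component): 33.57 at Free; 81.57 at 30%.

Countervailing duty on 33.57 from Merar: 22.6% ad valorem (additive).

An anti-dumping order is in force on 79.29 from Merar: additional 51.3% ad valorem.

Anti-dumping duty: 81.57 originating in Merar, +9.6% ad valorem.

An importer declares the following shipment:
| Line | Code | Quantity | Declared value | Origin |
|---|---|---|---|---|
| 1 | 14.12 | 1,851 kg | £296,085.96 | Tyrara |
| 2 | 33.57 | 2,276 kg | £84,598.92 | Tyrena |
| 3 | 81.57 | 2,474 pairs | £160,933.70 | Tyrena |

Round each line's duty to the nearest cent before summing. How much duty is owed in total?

£76,262.05

Line 1 (14.12, Tyrara, 1,851 kg, £296,085.96):
Base rate for 14.12 is 7% + £3.92/kg.
Duty = £296,085.96 × 7% + 1,851 × £3.92 = £27,981.94.
Line 2 (33.57, Tyrena, 2,276 kg, £84,598.92):
Base rate for 33.57 is 23.5%.
Origin Tyrena qualifies under the Drenay–Tyrena agreement and 33.57 is covered: preferential rate Free applies instead.
The additional-duty order on 33.57 targets Merar, not Tyrena; it does not apply.
Duty = £84,598.92 × 0% = £0.00.
Line 3 (81.57, Tyrena, 2,474 pairs, £160,933.70):
Base rate for 81.57 is 35%.
Origin Tyrena qualifies under the Drenay–Tyrena agreement and 81.57 is covered: preferential rate 30% applies instead.
The additional-duty order on 81.57 targets Merar, not Tyrena; it does not apply.
Duty = £160,933.70 × 30% = £48,280.11.
Total = £27,981.94 + £0.00 + £48,280.11 = £76,262.05.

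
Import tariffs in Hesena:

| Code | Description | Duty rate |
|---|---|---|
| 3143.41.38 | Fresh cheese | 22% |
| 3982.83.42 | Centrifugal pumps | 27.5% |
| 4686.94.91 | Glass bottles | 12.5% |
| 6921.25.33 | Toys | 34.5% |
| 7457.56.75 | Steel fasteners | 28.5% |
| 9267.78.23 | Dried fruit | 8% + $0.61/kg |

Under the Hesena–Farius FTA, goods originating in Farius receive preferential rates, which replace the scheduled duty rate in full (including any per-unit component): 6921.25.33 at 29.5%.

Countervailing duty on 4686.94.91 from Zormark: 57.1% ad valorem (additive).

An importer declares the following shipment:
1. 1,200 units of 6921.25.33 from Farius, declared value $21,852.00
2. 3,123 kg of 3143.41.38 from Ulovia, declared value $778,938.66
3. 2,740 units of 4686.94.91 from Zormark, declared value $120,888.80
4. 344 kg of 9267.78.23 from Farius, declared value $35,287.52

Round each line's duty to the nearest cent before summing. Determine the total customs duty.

$264,984.29

Line 1 (6921.25.33, Farius, 1,200 units, $21,852.00):
Base rate for 6921.25.33 is 34.5%.
Origin Farius qualifies under the Hesena–Farius agreement and 6921.25.33 is covered: preferential rate 29.5% applies instead.
Duty = $21,852.00 × 29.5% = $6,446.34.
Line 2 (3143.41.38, Ulovia, 3,123 kg, $778,938.66):
Base rate for 3143.41.38 is 22%.
Duty = $778,938.66 × 22% = $171,366.51.
Line 3 (4686.94.91, Zormark, 2,740 units, $120,888.80):
Base rate for 4686.94.91 is 12.5%.
Additional duty on 4686.94.91 from Zormark: +57.1%. Applied ad valorem rate: 12.5% + 57.1% = 69.6%.
Duty = $120,888.80 × 69.6% = $84,138.60.
Line 4 (9267.78.23, Farius, 344 kg, $35,287.52):
Base rate for 9267.78.23 is 8% + $0.61/kg.
Origin Farius is the FTA partner but 9267.78.23 is not on the preference list; base rate stands.
Duty = $35,287.52 × 8% + 344 × $0.61 = $3,032.84.
Total = $6,446.34 + $171,366.51 + $84,138.60 + $3,032.84 = $264,984.29.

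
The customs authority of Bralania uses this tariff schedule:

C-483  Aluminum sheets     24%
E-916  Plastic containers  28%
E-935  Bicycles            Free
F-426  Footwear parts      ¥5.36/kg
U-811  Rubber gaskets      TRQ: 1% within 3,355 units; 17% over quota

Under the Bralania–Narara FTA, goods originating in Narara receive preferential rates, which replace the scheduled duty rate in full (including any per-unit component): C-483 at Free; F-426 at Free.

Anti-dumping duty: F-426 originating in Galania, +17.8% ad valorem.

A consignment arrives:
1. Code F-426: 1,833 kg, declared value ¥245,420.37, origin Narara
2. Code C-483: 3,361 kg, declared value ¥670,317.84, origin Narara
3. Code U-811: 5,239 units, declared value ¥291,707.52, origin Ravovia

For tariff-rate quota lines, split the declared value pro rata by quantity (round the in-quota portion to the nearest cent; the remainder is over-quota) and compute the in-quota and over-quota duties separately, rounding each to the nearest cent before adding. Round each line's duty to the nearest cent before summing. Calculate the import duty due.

Line 1 (F-426, Narara, 1,833 kg, ¥245,420.37):
Base rate for F-426 is ¥5.36/kg.
Origin Narara qualifies under the Bralania–Narara agreement and F-426 is covered: preferential rate Free applies instead.
The additional-duty order on F-426 targets Galania, not Narara; it does not apply.
Duty = ¥245,420.37 × 0% = ¥0.00.
Line 2 (C-483, Narara, 3,361 kg, ¥670,317.84):
Base rate for C-483 is 24%.
Origin Narara qualifies under the Bralania–Narara agreement and C-483 is covered: preferential rate Free applies instead.
Duty = ¥670,317.84 × 0% = ¥0.00.
Line 3 (U-811, Ravovia, 5,239 units, ¥291,707.52):
Code U-811 is under a tariff-rate quota (threshold 3,355 units). In-quota: 3,355 units at 1%; over-quota: 1,884 units at 17%.
Pro-rata value split: in-quota = ¥291,707.52 × 3,355/5,239 = ¥186,806.40; over-quota = ¥291,707.52 − ¥186,806.40 = ¥104,901.12.
In-quota duty = ¥186,806.40 × 1% = ¥1,868.06. Over-quota duty = ¥104,901.12 × 17% = ¥17,833.19.
Line duty = ¥1,868.06 + ¥17,833.19 = ¥19,701.25.
Total = ¥0.00 + ¥0.00 + ¥19,701.25 = ¥19,701.25.

¥19,701.25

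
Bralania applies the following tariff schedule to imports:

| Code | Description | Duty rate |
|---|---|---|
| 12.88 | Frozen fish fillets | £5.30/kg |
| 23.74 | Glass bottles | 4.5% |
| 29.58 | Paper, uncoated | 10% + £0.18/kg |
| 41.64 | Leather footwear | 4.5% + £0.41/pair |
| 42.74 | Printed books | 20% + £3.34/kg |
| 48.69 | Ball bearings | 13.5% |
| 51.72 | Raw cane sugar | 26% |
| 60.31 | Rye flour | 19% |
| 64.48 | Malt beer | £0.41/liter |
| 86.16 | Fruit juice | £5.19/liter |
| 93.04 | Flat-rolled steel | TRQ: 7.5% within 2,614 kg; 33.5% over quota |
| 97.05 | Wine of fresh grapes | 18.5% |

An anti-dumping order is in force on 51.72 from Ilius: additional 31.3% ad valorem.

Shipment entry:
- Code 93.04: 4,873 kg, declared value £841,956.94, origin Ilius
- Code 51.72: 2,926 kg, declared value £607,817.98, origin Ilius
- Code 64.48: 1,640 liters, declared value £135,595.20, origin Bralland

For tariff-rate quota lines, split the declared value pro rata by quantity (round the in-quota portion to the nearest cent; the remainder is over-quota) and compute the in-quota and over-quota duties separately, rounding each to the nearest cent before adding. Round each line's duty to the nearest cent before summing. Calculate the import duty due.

£513,579.48

Line 1 (93.04, Ilius, 4,873 kg, £841,956.94):
Code 93.04 is under a tariff-rate quota (threshold 2,614 kg). In-quota: 2,614 kg at 7.5%; over-quota: 2,259 kg at 33.5%.
Pro-rata value split: in-quota = £841,956.94 × 2,614/4,873 = £451,646.92; over-quota = £841,956.94 − £451,646.92 = £390,310.02.
In-quota duty = £451,646.92 × 7.5% = £33,873.52. Over-quota duty = £390,310.02 × 33.5% = £130,753.86.
Line duty = £33,873.52 + £130,753.86 = £164,627.38.
Line 2 (51.72, Ilius, 2,926 kg, £607,817.98):
Base rate for 51.72 is 26%.
Additional duty on 51.72 from Ilius: +31.3%. Applied ad valorem rate: 26% + 31.3% = 57.3%.
Duty = £607,817.98 × 57.3% = £348,279.70.
Line 3 (64.48, Bralland, 1,640 liters, £135,595.20):
Base rate for 64.48 is £0.41/liter.
Duty = 1,640 × £0.41 = £672.40.
Total = £164,627.38 + £348,279.70 + £672.40 = £513,579.48.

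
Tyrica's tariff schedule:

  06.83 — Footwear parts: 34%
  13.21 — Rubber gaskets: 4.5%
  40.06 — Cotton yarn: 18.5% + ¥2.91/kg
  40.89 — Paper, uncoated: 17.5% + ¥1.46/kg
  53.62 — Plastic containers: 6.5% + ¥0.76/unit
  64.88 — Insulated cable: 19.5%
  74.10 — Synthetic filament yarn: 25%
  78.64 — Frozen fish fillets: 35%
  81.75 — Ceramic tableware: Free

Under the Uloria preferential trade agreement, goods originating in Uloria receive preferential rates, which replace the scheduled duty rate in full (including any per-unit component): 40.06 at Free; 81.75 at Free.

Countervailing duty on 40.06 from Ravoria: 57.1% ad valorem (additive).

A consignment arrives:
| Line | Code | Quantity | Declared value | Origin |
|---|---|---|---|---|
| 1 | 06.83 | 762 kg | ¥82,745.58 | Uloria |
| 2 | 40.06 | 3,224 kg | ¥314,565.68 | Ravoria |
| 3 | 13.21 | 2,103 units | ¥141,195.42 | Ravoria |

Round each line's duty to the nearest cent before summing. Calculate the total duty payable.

¥281,680.78

Line 1 (06.83, Uloria, 762 kg, ¥82,745.58):
Base rate for 06.83 is 34%.
Origin Uloria is the FTA partner but 06.83 is not on the preference list; base rate stands.
Duty = ¥82,745.58 × 34% = ¥28,133.50.
Line 2 (40.06, Ravoria, 3,224 kg, ¥314,565.68):
Base rate for 40.06 is 18.5% + ¥2.91/kg.
40.06 has an FTA preferential rate, but origin Ravoria is not Uloria; base rate stands.
Additional duty on 40.06 from Ravoria: +57.1%. Applied ad valorem rate: 18.5% + 57.1% = 75.6%.
Duty = ¥314,565.68 × 75.6% + 3,224 × ¥2.91 = ¥247,193.49.
Line 3 (13.21, Ravoria, 2,103 units, ¥141,195.42):
Base rate for 13.21 is 4.5%.
Duty = ¥141,195.42 × 4.5% = ¥6,353.79.
Total = ¥28,133.50 + ¥247,193.49 + ¥6,353.79 = ¥281,680.78.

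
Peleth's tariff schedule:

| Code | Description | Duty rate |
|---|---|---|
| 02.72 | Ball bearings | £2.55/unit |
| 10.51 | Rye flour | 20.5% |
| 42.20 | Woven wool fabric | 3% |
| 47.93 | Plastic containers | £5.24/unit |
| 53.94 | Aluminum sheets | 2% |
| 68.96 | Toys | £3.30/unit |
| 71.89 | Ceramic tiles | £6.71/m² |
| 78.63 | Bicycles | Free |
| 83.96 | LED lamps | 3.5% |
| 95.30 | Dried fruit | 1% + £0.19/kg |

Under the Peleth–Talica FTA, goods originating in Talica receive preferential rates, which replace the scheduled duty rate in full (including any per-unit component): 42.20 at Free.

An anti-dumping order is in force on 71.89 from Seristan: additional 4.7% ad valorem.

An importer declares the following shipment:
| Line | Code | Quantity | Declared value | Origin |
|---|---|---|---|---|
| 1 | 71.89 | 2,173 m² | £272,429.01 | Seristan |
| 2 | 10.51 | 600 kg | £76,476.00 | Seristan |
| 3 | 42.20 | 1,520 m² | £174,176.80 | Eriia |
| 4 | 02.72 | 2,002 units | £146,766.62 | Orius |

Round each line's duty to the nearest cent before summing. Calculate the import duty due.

£53,392.97

Line 1 (71.89, Seristan, 2,173 m², £272,429.01):
Base rate for 71.89 is £6.71/m².
Additional duty on 71.89 from Seristan: +4.7% ad valorem. Applied ad valorem rate = 4.7%.
Duty = £272,429.01 × 4.7% + 2,173 × £6.71 = £27,384.99.
Line 2 (10.51, Seristan, 600 kg, £76,476.00):
Base rate for 10.51 is 20.5%.
Duty = £76,476.00 × 20.5% = £15,677.58.
Line 3 (42.20, Eriia, 1,520 m², £174,176.80):
Base rate for 42.20 is 3%.
42.20 has an FTA preferential rate, but origin Eriia is not Talica; base rate stands.
Duty = £174,176.80 × 3% = £5,225.30.
Line 4 (02.72, Orius, 2,002 units, £146,766.62):
Base rate for 02.72 is £2.55/unit.
Duty = 2,002 × £2.55 = £5,105.10.
Total = £27,384.99 + £15,677.58 + £5,225.30 + £5,105.10 = £53,392.97.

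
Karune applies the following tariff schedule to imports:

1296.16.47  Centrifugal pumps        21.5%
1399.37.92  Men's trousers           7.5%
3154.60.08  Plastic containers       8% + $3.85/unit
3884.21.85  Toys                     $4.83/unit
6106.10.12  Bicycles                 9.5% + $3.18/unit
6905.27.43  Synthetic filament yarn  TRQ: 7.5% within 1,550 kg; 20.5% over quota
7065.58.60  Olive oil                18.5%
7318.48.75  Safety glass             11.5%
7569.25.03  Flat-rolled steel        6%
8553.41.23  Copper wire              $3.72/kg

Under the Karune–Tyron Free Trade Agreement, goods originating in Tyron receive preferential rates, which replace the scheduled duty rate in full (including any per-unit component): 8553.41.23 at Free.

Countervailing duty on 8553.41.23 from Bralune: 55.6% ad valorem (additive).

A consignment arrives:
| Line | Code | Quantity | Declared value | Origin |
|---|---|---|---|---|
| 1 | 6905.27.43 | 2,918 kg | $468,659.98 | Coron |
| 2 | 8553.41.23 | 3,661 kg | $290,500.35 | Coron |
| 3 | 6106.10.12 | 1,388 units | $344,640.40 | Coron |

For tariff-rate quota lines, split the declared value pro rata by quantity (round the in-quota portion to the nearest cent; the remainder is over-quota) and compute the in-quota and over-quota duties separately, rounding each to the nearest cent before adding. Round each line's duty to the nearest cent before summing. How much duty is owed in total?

Line 1 (6905.27.43, Coron, 2,918 kg, $468,659.98):
Code 6905.27.43 is under a tariff-rate quota (threshold 1,550 kg). In-quota: 1,550 kg at 7.5%; over-quota: 1,368 kg at 20.5%.
Pro-rata value split: in-quota = $468,659.98 × 1,550/2,918 = $248,945.50; over-quota = $468,659.98 − $248,945.50 = $219,714.48.
In-quota duty = $248,945.50 × 7.5% = $18,670.91. Over-quota duty = $219,714.48 × 20.5% = $45,041.47.
Line duty = $18,670.91 + $45,041.47 = $63,712.38.
Line 2 (8553.41.23, Coron, 3,661 kg, $290,500.35):
Base rate for 8553.41.23 is $3.72/kg.
8553.41.23 has an FTA preferential rate, but origin Coron is not Tyron; base rate stands.
The additional-duty order on 8553.41.23 targets Bralune, not Coron; it does not apply.
Duty = 3,661 × $3.72 = $13,618.92.
Line 3 (6106.10.12, Coron, 1,388 units, $344,640.40):
Base rate for 6106.10.12 is 9.5% + $3.18/unit.
Duty = $344,640.40 × 9.5% + 1,388 × $3.18 = $37,154.68.
Total = $63,712.38 + $13,618.92 + $37,154.68 = $114,485.98.

$114,485.98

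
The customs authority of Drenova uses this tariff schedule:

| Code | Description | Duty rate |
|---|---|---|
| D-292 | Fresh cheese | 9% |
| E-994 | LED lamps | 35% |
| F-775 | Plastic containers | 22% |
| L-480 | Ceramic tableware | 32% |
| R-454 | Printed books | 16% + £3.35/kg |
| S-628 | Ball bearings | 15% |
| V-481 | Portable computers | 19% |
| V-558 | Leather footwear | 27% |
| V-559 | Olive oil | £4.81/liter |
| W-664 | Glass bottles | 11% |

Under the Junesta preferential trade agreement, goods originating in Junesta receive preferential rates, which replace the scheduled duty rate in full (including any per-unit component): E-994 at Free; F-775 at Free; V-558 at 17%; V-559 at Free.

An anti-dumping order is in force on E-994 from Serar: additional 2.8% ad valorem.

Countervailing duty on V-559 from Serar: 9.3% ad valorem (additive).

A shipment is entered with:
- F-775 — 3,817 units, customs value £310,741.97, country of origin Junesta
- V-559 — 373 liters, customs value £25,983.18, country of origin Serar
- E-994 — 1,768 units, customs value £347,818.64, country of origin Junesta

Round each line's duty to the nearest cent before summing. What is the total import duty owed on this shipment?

£4,210.57

Line 1 (F-775, Junesta, 3,817 units, £310,741.97):
Base rate for F-775 is 22%.
Origin Junesta qualifies under the Drenova–Junesta agreement and F-775 is covered: preferential rate Free applies instead.
Duty = £310,741.97 × 0% = £0.00.
Line 2 (V-559, Serar, 373 liters, £25,983.18):
Base rate for V-559 is £4.81/liter.
V-559 has an FTA preferential rate, but origin Serar is not Junesta; base rate stands.
Additional duty on V-559 from Serar: +9.3% ad valorem. Applied ad valorem rate = 9.3%.
Duty = £25,983.18 × 9.3% + 373 × £4.81 = £4,210.57.
Line 3 (E-994, Junesta, 1,768 units, £347,818.64):
Base rate for E-994 is 35%.
Origin Junesta qualifies under the Drenova–Junesta agreement and E-994 is covered: preferential rate Free applies instead.
The additional-duty order on E-994 targets Serar, not Junesta; it does not apply.
Duty = £347,818.64 × 0% = £0.00.
Total = £0.00 + £4,210.57 + £0.00 = £4,210.57.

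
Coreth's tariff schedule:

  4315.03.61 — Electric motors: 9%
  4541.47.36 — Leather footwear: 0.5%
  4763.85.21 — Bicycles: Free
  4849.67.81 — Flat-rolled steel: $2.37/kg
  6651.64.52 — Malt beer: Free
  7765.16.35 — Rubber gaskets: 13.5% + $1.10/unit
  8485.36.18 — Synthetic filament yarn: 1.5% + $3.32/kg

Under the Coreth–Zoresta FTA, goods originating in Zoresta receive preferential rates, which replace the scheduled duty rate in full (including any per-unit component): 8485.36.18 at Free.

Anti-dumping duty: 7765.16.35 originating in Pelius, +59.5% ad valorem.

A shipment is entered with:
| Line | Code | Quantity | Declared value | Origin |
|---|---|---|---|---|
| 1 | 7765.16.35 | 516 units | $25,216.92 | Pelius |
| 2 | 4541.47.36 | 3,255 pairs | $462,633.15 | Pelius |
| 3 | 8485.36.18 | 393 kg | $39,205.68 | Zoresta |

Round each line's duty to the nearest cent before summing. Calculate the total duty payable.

Line 1 (7765.16.35, Pelius, 516 units, $25,216.92):
Base rate for 7765.16.35 is 13.5% + $1.10/unit.
Additional duty on 7765.16.35 from Pelius: +59.5%. Applied ad valorem rate: 13.5% + 59.5% = 73%.
Duty = $25,216.92 × 73% + 516 × $1.10 = $18,975.95.
Line 2 (4541.47.36, Pelius, 3,255 pairs, $462,633.15):
Base rate for 4541.47.36 is 0.5%.
Duty = $462,633.15 × 0.5% = $2,313.17.
Line 3 (8485.36.18, Zoresta, 393 kg, $39,205.68):
Base rate for 8485.36.18 is 1.5% + $3.32/kg.
Origin Zoresta qualifies under the Coreth–Zoresta agreement and 8485.36.18 is covered: preferential rate Free applies instead.
Duty = $39,205.68 × 0% = $0.00.
Total = $18,975.95 + $2,313.17 + $0.00 = $21,289.12.

$21,289.12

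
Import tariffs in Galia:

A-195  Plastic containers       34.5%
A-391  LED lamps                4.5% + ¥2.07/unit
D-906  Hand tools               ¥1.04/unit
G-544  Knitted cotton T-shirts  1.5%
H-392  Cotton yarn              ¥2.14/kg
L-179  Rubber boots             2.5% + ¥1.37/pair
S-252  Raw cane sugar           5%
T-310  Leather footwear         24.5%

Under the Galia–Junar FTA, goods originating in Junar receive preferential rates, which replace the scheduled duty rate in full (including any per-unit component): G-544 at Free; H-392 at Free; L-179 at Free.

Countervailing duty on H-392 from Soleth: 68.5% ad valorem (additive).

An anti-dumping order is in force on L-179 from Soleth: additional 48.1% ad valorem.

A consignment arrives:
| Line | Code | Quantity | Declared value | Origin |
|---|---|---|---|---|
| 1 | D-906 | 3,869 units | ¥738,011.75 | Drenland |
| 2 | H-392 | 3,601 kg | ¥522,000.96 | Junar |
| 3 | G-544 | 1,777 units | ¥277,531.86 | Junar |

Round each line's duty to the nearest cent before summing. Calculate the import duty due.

Line 1 (D-906, Drenland, 3,869 units, ¥738,011.75):
Base rate for D-906 is ¥1.04/unit.
Duty = 3,869 × ¥1.04 = ¥4,023.76.
Line 2 (H-392, Junar, 3,601 kg, ¥522,000.96):
Base rate for H-392 is ¥2.14/kg.
Origin Junar qualifies under the Galia–Junar agreement and H-392 is covered: preferential rate Free applies instead.
The additional-duty order on H-392 targets Soleth, not Junar; it does not apply.
Duty = ¥522,000.96 × 0% = ¥0.00.
Line 3 (G-544, Junar, 1,777 units, ¥277,531.86):
Base rate for G-544 is 1.5%.
Origin Junar qualifies under the Galia–Junar agreement and G-544 is covered: preferential rate Free applies instead.
Duty = ¥277,531.86 × 0% = ¥0.00.
Total = ¥4,023.76 + ¥0.00 + ¥0.00 = ¥4,023.76.

¥4,023.76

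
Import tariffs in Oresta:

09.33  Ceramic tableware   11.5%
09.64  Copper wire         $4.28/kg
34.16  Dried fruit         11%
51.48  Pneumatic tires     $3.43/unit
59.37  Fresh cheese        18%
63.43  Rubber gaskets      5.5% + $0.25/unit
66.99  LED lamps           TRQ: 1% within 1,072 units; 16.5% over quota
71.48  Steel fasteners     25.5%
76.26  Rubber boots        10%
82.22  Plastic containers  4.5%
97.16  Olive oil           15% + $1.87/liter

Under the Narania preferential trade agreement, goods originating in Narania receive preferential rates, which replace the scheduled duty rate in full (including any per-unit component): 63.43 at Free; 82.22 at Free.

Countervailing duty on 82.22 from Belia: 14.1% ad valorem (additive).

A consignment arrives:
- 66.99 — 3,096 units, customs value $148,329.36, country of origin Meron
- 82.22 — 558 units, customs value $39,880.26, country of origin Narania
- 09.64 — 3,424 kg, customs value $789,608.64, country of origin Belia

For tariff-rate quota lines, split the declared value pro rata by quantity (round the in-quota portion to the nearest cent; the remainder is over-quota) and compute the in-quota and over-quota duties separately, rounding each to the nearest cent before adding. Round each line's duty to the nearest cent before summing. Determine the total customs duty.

Line 1 (66.99, Meron, 3,096 units, $148,329.36):
Code 66.99 is under a tariff-rate quota (threshold 1,072 units). In-quota: 1,072 units at 1%; over-quota: 2,024 units at 16.5%.
Pro-rata value split: in-quota = $148,329.36 × 1,072/3,096 = $51,359.52; over-quota = $148,329.36 − $51,359.52 = $96,969.84.
In-quota duty = $51,359.52 × 1% = $513.60. Over-quota duty = $96,969.84 × 16.5% = $16,000.02.
Line duty = $513.60 + $16,000.02 = $16,513.62.
Line 2 (82.22, Narania, 558 units, $39,880.26):
Base rate for 82.22 is 4.5%.
Origin Narania qualifies under the Oresta–Narania agreement and 82.22 is covered: preferential rate Free applies instead.
The additional-duty order on 82.22 targets Belia, not Narania; it does not apply.
Duty = $39,880.26 × 0% = $0.00.
Line 3 (09.64, Belia, 3,424 kg, $789,608.64):
Base rate for 09.64 is $4.28/kg.
Duty = 3,424 × $4.28 = $14,654.72.
Total = $16,513.62 + $0.00 + $14,654.72 = $31,168.34.

$31,168.34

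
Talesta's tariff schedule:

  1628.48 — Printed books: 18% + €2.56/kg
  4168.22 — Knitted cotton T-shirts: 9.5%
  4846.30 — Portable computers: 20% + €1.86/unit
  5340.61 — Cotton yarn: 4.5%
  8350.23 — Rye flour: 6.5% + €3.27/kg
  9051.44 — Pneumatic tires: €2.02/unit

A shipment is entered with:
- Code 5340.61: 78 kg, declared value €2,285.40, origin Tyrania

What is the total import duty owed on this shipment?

€102.84

Line 1 (5340.61, Tyrania, 78 kg, €2,285.40):
Base rate for 5340.61 is 4.5%.
Duty = €2,285.40 × 4.5% = €102.84.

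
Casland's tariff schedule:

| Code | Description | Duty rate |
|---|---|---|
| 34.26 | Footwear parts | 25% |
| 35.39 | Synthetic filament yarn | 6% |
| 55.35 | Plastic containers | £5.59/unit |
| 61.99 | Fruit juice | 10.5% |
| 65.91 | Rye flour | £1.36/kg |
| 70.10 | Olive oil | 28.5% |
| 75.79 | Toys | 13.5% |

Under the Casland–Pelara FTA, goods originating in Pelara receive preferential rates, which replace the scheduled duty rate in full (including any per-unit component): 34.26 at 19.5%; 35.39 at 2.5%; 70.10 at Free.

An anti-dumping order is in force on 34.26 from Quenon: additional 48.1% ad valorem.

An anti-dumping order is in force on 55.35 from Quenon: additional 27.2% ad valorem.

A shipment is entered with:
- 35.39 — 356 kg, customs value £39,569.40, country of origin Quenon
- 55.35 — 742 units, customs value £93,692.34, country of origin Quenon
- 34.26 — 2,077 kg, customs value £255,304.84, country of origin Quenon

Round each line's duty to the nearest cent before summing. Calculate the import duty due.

Line 1 (35.39, Quenon, 356 kg, £39,569.40):
Base rate for 35.39 is 6%.
35.39 has an FTA preferential rate, but origin Quenon is not Pelara; base rate stands.
Duty = £39,569.40 × 6% = £2,374.16.
Line 2 (55.35, Quenon, 742 units, £93,692.34):
Base rate for 55.35 is £5.59/unit.
Additional duty on 55.35 from Quenon: +27.2% ad valorem. Applied ad valorem rate = 27.2%.
Duty = £93,692.34 × 27.2% + 742 × £5.59 = £29,632.10.
Line 3 (34.26, Quenon, 2,077 kg, £255,304.84):
Base rate for 34.26 is 25%.
34.26 has an FTA preferential rate, but origin Quenon is not Pelara; base rate stands.
Additional duty on 34.26 from Quenon: +48.1%. Applied ad valorem rate: 25% + 48.1% = 73.1%.
Duty = £255,304.84 × 73.1% = £186,627.84.
Total = £2,374.16 + £29,632.10 + £186,627.84 = £218,634.10.

£218,634.10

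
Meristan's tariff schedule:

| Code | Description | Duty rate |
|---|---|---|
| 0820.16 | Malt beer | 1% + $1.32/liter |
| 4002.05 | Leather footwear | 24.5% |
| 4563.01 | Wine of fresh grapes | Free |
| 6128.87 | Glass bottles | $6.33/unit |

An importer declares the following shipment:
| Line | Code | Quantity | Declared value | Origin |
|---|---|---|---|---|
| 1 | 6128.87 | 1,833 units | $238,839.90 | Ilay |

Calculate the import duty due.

$11,602.89

Line 1 (6128.87, Ilay, 1,833 units, $238,839.90):
Base rate for 6128.87 is $6.33/unit.
Duty = 1,833 × $6.33 = $11,602.89.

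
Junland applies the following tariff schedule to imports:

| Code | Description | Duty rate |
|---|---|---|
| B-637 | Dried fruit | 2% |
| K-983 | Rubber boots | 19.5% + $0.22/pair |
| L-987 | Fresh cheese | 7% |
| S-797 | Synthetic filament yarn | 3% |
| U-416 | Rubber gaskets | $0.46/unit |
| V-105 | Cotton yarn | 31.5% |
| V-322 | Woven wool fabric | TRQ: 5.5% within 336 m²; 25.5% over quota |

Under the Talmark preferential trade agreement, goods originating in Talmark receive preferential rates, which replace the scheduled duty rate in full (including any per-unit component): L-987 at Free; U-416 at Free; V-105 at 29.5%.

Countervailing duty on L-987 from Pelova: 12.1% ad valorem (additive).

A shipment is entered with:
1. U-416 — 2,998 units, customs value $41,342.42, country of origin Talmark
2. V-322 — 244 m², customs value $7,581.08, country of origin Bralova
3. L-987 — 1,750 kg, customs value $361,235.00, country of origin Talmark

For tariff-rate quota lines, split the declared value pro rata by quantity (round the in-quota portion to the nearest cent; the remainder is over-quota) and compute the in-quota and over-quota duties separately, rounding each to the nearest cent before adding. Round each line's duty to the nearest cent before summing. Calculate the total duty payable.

Line 1 (U-416, Talmark, 2,998 units, $41,342.42):
Base rate for U-416 is $0.46/unit.
Origin Talmark qualifies under the Junland–Talmark agreement and U-416 is covered: preferential rate Free applies instead.
Duty = $41,342.42 × 0% = $0.00.
Line 2 (V-322, Bralova, 244 m², $7,581.08):
Code V-322 is under a tariff-rate quota (threshold 336 m²). Quantity 244 m² is within the quota, so the in-quota rate 5.5% applies to the full value.
Duty = $7,581.08 × 5.5% = $416.96.
Line 3 (L-987, Talmark, 1,750 kg, $361,235.00):
Base rate for L-987 is 7%.
Origin Talmark qualifies under the Junland–Talmark agreement and L-987 is covered: preferential rate Free applies instead.
The additional-duty order on L-987 targets Pelova, not Talmark; it does not apply.
Duty = $361,235.00 × 0% = $0.00.
Total = $0.00 + $416.96 + $0.00 = $416.96.

$416.96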